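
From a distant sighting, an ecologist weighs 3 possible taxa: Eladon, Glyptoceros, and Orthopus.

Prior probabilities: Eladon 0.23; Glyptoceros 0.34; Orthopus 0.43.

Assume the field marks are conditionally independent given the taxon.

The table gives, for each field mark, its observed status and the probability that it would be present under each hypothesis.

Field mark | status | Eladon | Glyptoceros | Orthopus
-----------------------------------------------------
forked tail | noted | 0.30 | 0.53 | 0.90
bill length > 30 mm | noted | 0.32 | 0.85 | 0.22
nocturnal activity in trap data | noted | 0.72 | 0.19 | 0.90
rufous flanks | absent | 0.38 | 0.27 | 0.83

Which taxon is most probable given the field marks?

Glyptoceros

Multiply each prior by the joint likelihood of the field mark pattern (using 1 − P(present | H) for each absent field mark):
  Eladon: 0.23 × 0.30 × 0.32 × 0.72 × (1 − 0.38) = 0.0098565
  Glyptoceros: 0.34 × 0.53 × 0.85 × 0.19 × (1 − 0.27) = 0.021245
  Orthopus: 0.43 × 0.90 × 0.22 × 0.90 × (1 − 0.83) = 0.013026
Normalizing constant Z = 0.0098565 + 0.021245 + 0.013026 = 0.044128.
P(Eladon | evidence) ≈ 0.0098565 / 0.044128 ≈ 0.223
P(Glyptoceros | evidence) ≈ 0.021245 / 0.044128 ≈ 0.481
P(Orthopus | evidence) ≈ 0.013026 / 0.044128 ≈ 0.295
The largest is 0.481, so Glyptoceros is most probable.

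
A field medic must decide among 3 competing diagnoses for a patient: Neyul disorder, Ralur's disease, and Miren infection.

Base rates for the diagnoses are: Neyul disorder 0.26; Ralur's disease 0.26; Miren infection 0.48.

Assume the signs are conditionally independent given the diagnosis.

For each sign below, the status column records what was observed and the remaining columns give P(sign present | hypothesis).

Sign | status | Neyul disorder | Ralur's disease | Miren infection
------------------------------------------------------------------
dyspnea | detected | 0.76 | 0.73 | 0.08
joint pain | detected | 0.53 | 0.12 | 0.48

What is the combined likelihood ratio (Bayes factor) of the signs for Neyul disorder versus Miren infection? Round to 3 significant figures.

10.5

Joint likelihood of the sign pattern under each hypothesis:
  Neyul disorder: 0.76 × 0.53 = 0.4028
  Miren infection: 0.08 × 0.48 = 0.0384
Bayes factor = 0.4028 / 0.0384 ≈ 10.5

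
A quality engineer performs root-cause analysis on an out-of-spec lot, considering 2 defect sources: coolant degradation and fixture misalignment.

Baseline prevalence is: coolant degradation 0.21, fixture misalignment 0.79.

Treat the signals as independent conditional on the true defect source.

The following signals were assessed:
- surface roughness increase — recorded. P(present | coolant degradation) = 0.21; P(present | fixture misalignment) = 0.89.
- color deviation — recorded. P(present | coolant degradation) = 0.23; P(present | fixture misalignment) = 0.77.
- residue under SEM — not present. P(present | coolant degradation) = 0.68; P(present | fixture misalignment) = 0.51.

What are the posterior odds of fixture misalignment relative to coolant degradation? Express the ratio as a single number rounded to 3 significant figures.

81.7

Unnormalized posterior weight (prior times the signal likelihoods) for each of the two hypotheses (using 1 − P(present | H) for each absent signal):
  fixture misalignment: 0.79 × 0.89 × 0.77 × (1 − 0.51) = 0.26528
  coolant degradation: 0.21 × 0.21 × 0.23 × (1 − 0.68) = 0.0032458
Odds(fixture misalignment : coolant degradation) = 0.26528 / 0.0032458 ≈ 81.7.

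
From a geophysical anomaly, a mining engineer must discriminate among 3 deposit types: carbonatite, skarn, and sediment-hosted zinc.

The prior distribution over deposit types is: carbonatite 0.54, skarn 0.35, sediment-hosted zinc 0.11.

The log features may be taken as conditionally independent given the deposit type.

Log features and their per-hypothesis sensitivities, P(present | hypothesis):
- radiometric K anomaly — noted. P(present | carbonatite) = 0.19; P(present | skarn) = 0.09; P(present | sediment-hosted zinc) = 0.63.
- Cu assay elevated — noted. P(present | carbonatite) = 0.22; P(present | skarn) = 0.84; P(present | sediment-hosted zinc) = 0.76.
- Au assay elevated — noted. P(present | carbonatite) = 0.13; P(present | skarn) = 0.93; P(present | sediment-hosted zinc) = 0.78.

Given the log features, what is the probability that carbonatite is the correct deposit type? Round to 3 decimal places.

By Bayes' rule with conditional independence, the unnormalized weight for each hypothesis is prior × ∏ likelihoods:
  carbonatite: 0.54 × 0.19 × 0.22 × 0.13 = 0.0029344
  skarn: 0.35 × 0.09 × 0.84 × 0.93 = 0.024608
  sediment-hosted zinc: 0.11 × 0.63 × 0.76 × 0.78 = 0.041081
Marginal likelihood of the evidence = 0.068623.
P(carbonatite | evidence) = 0.0029344 / 0.068623 ≈ 0.043.

0.043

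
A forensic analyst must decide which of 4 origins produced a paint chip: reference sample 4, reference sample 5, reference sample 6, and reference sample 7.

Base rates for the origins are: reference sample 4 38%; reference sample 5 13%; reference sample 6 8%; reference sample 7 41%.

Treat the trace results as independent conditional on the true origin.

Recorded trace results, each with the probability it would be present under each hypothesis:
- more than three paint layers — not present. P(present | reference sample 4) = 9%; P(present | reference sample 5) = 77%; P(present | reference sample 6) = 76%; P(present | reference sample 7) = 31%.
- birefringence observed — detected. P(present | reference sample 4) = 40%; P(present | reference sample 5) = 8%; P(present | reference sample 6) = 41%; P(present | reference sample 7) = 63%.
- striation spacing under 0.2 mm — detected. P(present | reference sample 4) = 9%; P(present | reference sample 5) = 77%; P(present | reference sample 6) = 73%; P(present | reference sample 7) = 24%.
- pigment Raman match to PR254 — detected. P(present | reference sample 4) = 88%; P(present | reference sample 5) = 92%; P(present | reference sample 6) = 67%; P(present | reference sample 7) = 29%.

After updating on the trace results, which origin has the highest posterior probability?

For each hypothesis, the unnormalized posterior weight is prior × product of the trace result likelihoods (using 1 − P(present | H) for each absent trace result):
  reference sample 4: 0.38 × (1 − 0.09) × 0.40 × 0.09 × 0.88 = 0.010955
  reference sample 5: 0.13 × (1 − 0.77) × 0.08 × 0.77 × 0.92 = 0.0016945
  reference sample 6: 0.08 × (1 − 0.76) × 0.41 × 0.73 × 0.67 = 0.0038502
  reference sample 7: 0.41 × (1 − 0.31) × 0.63 × 0.24 × 0.29 = 0.012405
The unnormalized weights sum to 0.028904.
P(reference sample 4 | evidence) ≈ 0.010955 / 0.028904 ≈ 0.379
P(reference sample 5 | evidence) ≈ 0.0016945 / 0.028904 ≈ 0.059
P(reference sample 6 | evidence) ≈ 0.0038502 / 0.028904 ≈ 0.133
P(reference sample 7 | evidence) ≈ 0.012405 / 0.028904 ≈ 0.429
The largest is 0.429, so reference sample 7 is most probable.

reference sample 7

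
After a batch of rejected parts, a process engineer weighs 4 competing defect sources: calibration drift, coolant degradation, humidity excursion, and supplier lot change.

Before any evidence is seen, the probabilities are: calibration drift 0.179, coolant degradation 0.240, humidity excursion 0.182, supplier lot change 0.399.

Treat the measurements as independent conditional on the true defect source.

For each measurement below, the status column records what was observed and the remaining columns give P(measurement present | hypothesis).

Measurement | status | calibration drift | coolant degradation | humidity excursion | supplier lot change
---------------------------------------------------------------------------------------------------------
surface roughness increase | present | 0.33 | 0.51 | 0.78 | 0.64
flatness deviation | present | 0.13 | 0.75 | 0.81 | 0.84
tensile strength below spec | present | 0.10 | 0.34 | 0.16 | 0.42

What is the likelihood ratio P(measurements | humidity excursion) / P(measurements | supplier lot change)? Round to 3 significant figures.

The Bayes factor is the ratio of the joint likelihoods of the measurement pattern under the two hypotheses.
  humidity excursion: 0.78 × 0.81 × 0.16 = 0.10109
  supplier lot change: 0.64 × 0.84 × 0.42 = 0.22579
Bayes factor = 0.10109 / 0.22579 ≈ 0.448

0.448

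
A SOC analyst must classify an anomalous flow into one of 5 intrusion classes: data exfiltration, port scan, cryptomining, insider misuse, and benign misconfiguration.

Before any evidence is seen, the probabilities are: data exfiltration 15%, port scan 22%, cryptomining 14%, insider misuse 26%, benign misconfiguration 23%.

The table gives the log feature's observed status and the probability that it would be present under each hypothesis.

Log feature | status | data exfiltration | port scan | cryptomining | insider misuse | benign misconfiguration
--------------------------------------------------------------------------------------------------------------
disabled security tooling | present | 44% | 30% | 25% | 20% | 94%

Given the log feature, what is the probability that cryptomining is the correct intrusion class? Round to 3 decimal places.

0.080

For each hypothesis, the unnormalized posterior weight is prior × likelihood:
  data exfiltration: 0.15 × 0.44 = 0.066
  port scan: 0.22 × 0.30 = 0.066
  cryptomining: 0.14 × 0.25 = 0.035
  insider misuse: 0.26 × 0.20 = 0.052
  benign misconfiguration: 0.23 × 0.94 = 0.2162
The unnormalized weights sum to 0.4352.
P(cryptomining | evidence) = 0.035 / 0.4352 ≈ 0.080.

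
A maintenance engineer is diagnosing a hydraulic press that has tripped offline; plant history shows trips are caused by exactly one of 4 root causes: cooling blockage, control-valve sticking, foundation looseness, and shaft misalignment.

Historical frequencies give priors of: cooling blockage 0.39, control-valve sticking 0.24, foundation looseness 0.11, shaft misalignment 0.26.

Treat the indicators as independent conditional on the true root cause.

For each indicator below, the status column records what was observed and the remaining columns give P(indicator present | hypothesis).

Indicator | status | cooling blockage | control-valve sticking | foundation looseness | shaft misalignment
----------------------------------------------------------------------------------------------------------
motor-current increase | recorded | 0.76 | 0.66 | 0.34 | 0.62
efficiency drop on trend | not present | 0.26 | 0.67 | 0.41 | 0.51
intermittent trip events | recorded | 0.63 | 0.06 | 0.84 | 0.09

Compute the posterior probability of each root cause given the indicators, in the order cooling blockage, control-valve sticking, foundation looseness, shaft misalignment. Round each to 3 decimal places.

By Bayes' rule with conditional independence, the unnormalized weight for each hypothesis is prior × ∏ likelihoods (using 1 − P(present | H) for each absent indicator):
  cooling blockage: 0.39 × 0.76 × (1 − 0.26) × 0.63 = 0.13818
  control-valve sticking: 0.24 × 0.66 × (1 − 0.67) × 0.06 = 0.0031363
  foundation looseness: 0.11 × 0.34 × (1 − 0.41) × 0.84 = 0.018535
  shaft misalignment: 0.26 × 0.62 × (1 − 0.51) × 0.09 = 0.0071089
The unnormalized weights sum to 0.16696.
P(cooling blockage | evidence) = 0.13818 / 0.16696 ≈ 0.828
P(control-valve sticking | evidence) = 0.0031363 / 0.16696 ≈ 0.019
P(foundation looseness | evidence) = 0.018535 / 0.16696 ≈ 0.111
P(shaft misalignment | evidence) = 0.0071089 / 0.16696 ≈ 0.043

0.828, 0.019, 0.111, 0.043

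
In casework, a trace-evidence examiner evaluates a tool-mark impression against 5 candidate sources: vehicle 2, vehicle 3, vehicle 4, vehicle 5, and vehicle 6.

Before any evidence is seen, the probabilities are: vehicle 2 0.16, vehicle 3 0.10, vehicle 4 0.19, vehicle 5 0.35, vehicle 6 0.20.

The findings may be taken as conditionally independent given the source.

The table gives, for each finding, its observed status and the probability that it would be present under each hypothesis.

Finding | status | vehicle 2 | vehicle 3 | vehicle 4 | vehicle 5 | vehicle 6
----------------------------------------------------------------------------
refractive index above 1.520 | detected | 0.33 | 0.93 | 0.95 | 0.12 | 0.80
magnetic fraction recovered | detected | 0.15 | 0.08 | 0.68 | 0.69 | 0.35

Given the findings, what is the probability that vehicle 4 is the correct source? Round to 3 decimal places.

0.550

By Bayes' rule with conditional independence, the unnormalized weight for each hypothesis is prior × ∏ likelihoods:
  vehicle 2: 0.16 × 0.33 × 0.15 = 0.00792
  vehicle 3: 0.10 × 0.93 × 0.08 = 0.00744
  vehicle 4: 0.19 × 0.95 × 0.68 = 0.12274
  vehicle 5: 0.35 × 0.12 × 0.69 = 0.02898
  vehicle 6: 0.20 × 0.80 × 0.35 = 0.056
Marginal likelihood of the evidence = 0.22308.
P(vehicle 4 | evidence) = 0.12274 / 0.22308 ≈ 0.550.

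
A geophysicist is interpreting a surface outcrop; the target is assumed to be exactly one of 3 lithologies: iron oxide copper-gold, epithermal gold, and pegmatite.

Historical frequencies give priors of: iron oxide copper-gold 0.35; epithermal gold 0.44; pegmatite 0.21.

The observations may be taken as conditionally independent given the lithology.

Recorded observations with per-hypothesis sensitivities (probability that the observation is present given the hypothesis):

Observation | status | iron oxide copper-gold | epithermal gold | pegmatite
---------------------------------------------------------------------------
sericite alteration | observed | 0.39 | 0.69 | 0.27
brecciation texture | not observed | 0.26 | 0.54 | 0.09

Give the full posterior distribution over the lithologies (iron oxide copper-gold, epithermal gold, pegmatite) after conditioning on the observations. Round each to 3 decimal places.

0.346, 0.478, 0.177

Multiply each prior by the joint likelihood of the evidence pattern (using 1 − P(present | H) for each absent observation):
  iron oxide copper-gold: 0.35 × 0.39 × (1 − 0.26) = 0.10101
  epithermal gold: 0.44 × 0.69 × (1 − 0.54) = 0.13966
  pegmatite: 0.21 × 0.27 × (1 − 0.09) = 0.051597
Marginal likelihood of the evidence = 0.29226.
P(iron oxide copper-gold | evidence) = 0.10101 / 0.29226 ≈ 0.346
P(epithermal gold | evidence) = 0.13966 / 0.29226 ≈ 0.478
P(pegmatite | evidence) = 0.051597 / 0.29226 ≈ 0.177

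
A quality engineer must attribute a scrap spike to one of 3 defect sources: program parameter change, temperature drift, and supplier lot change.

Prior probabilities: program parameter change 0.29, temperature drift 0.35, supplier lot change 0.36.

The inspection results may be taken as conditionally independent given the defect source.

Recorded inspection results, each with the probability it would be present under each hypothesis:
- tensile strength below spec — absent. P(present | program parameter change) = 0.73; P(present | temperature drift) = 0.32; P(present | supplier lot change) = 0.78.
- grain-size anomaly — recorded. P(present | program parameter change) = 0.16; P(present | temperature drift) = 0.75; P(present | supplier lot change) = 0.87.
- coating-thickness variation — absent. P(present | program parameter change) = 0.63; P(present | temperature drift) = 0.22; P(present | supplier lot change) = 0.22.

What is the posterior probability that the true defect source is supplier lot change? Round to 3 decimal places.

Multiply each prior by the joint likelihood of the inspection result pattern (using 1 − P(present | H) for each absent inspection result):
  program parameter change: 0.29 × (1 − 0.73) × 0.16 × (1 − 0.63) = 0.0046354
  temperature drift: 0.35 × (1 − 0.32) × 0.75 × (1 − 0.22) = 0.13923
  supplier lot change: 0.36 × (1 − 0.78) × 0.87 × (1 − 0.22) = 0.053745
Normalizing constant Z = 0.0046354 + 0.13923 + 0.053745 = 0.19761.
P(supplier lot change | evidence) = 0.053745 / 0.19761 ≈ 0.272.

0.272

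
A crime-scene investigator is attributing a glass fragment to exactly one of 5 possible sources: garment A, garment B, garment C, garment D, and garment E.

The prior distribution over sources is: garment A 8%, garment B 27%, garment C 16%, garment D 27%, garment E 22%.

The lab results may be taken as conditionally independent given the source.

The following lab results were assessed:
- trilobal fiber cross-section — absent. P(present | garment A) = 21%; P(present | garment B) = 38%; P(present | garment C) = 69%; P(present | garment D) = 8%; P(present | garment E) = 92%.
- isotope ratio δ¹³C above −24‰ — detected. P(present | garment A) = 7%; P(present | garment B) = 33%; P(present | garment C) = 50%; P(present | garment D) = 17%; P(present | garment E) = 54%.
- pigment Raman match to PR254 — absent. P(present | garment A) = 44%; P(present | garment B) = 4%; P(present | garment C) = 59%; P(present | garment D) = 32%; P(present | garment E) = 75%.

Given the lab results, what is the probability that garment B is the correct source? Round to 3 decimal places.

0.548

By Bayes' rule with conditional independence, the unnormalized weight for each hypothesis is prior × ∏ likelihoods (using 1 − P(present | H) for each absent lab result):
  garment A: 0.08 × (1 − 0.21) × 0.07 × (1 − 0.44) = 0.0024774
  garment B: 0.27 × (1 − 0.38) × 0.33 × (1 − 0.04) = 0.053032
  garment C: 0.16 × (1 − 0.69) × 0.50 × (1 − 0.59) = 0.010168
  garment D: 0.27 × (1 − 0.08) × 0.17 × (1 − 0.32) = 0.028715
  garment E: 0.22 × (1 − 0.92) × 0.54 × (1 − 0.75) = 0.002376
The unnormalized weights sum to 0.096769.
P(garment B | evidence) = 0.053032 / 0.096769 ≈ 0.548.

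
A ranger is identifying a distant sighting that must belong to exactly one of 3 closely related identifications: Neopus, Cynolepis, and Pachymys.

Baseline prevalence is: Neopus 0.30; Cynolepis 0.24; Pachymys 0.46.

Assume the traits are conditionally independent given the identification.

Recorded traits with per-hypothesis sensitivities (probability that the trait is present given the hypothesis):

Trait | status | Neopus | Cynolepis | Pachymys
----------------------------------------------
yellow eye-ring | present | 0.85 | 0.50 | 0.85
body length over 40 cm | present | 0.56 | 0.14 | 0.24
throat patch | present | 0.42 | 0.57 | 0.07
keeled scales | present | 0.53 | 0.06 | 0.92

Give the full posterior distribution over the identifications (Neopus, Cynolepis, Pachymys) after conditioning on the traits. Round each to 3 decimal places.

0.828, 0.015, 0.157

For each hypothesis, the unnormalized posterior weight is prior × product of the trait likelihoods:
  Neopus: 0.30 × 0.85 × 0.56 × 0.42 × 0.53 = 0.031787
  Cynolepis: 0.24 × 0.50 × 0.14 × 0.57 × 0.06 = 0.00057456
  Pachymys: 0.46 × 0.85 × 0.24 × 0.07 × 0.92 = 0.0060433
Normalizing constant Z = 0.031787 + 0.00057456 + 0.0060433 = 0.038405.
P(Neopus | evidence) = 0.031787 / 0.038405 ≈ 0.828
P(Cynolepis | evidence) = 0.00057456 / 0.038405 ≈ 0.015
P(Pachymys | evidence) = 0.0060433 / 0.038405 ≈ 0.157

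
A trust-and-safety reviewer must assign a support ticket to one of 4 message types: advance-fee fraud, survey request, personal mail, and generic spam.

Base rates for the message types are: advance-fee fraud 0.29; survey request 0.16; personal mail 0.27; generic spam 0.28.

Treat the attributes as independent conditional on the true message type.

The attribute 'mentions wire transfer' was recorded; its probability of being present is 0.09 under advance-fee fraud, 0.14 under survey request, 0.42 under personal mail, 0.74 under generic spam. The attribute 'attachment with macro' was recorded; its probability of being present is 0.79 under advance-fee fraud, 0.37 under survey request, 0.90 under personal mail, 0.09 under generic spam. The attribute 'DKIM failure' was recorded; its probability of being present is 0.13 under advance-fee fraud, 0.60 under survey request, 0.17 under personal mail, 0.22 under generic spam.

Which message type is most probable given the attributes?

personal mail

For each hypothesis, the unnormalized posterior weight is prior × product of the attribute likelihoods:
  advance-fee fraud: 0.29 × 0.09 × 0.79 × 0.13 = 0.0026805
  survey request: 0.16 × 0.14 × 0.37 × 0.60 = 0.0049728
  personal mail: 0.27 × 0.42 × 0.90 × 0.17 = 0.01735
  generic spam: 0.28 × 0.74 × 0.09 × 0.22 = 0.0041026
Normalizing constant Z = 0.0026805 + 0.0049728 + 0.01735 + 0.0041026 = 0.029106.
P(advance-fee fraud | evidence) ≈ 0.0026805 / 0.029106 ≈ 0.092
P(survey request | evidence) ≈ 0.0049728 / 0.029106 ≈ 0.171
P(personal mail | evidence) ≈ 0.01735 / 0.029106 ≈ 0.596
P(generic spam | evidence) ≈ 0.0041026 / 0.029106 ≈ 0.141
The largest is 0.596, so personal mail is most probable.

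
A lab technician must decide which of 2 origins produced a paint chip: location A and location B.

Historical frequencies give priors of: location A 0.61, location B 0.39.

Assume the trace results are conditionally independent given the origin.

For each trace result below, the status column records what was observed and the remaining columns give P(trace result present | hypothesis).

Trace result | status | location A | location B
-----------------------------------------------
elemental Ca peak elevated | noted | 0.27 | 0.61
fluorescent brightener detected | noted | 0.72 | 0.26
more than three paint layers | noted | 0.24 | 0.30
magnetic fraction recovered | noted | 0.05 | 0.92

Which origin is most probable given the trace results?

For each hypothesis, the unnormalized posterior weight is prior × product of the trace result likelihoods:
  location A: 0.61 × 0.27 × 0.72 × 0.24 × 0.05 = 0.001423
  location B: 0.39 × 0.61 × 0.26 × 0.30 × 0.92 = 0.017072
Normalizing constant Z = 0.001423 + 0.017072 = 0.018495.
P(location A | evidence) ≈ 0.001423 / 0.018495 ≈ 0.077
P(location B | evidence) ≈ 0.017072 / 0.018495 ≈ 0.923
The largest is 0.923, so location B is most probable.

location B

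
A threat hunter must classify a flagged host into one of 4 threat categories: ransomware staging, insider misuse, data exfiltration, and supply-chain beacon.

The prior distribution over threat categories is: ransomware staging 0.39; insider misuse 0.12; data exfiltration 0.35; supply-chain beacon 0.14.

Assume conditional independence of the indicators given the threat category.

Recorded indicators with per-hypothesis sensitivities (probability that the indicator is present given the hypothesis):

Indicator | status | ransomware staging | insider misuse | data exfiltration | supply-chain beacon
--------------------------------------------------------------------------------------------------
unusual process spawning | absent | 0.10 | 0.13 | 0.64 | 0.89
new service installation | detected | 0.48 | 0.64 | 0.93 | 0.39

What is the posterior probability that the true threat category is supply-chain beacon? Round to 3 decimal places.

For each hypothesis, the unnormalized posterior weight is prior × product of the indicator likelihoods (using 1 − P(present | H) for each absent indicator):
  ransomware staging: 0.39 × (1 − 0.10) × 0.48 = 0.16848
  insider misuse: 0.12 × (1 − 0.13) × 0.64 = 0.066816
  data exfiltration: 0.35 × (1 − 0.64) × 0.93 = 0.11718
  supply-chain beacon: 0.14 × (1 − 0.89) × 0.39 = 0.006006
The unnormalized weights sum to 0.35848.
P(supply-chain beacon | evidence) = 0.006006 / 0.35848 ≈ 0.017.

0.017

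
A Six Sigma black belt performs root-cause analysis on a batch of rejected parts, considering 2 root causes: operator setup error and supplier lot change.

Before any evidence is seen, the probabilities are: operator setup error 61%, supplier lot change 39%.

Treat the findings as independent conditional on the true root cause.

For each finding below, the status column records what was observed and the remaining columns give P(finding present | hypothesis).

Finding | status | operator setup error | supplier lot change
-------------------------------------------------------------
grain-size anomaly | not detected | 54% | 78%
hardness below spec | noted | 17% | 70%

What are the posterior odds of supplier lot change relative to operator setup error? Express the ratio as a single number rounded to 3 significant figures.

Posterior odds equal prior odds times the likelihood ratio; only the two competing hypotheses matter (using 1 − P(present | H) for each absent finding).
  supplier lot change: 0.39 × (1 − 0.78) × 0.70 = 0.06006
  operator setup error: 0.61 × (1 − 0.54) × 0.17 = 0.047702
Odds(supplier lot change : operator setup error) = 0.06006 / 0.047702 ≈ 1.26.

1.26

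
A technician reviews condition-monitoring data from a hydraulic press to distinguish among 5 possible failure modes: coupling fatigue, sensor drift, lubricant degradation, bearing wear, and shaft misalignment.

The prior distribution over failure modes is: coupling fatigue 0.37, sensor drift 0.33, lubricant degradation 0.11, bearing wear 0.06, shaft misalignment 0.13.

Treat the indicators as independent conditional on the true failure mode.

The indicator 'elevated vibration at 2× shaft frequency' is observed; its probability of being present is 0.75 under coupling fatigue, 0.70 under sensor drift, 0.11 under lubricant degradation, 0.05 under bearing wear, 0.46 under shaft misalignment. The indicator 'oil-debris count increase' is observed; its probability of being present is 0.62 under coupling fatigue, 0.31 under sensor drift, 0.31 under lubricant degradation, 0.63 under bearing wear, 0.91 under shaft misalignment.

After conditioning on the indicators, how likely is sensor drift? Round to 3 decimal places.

Multiply each prior by the joint likelihood of the indicator pattern:
  coupling fatigue: 0.37 × 0.75 × 0.62 = 0.17205
  sensor drift: 0.33 × 0.70 × 0.31 = 0.07161
  lubricant degradation: 0.11 × 0.11 × 0.31 = 0.003751
  bearing wear: 0.06 × 0.05 × 0.63 = 0.00189
  shaft misalignment: 0.13 × 0.46 × 0.91 = 0.054418
Marginal likelihood of the evidence = 0.30372.
P(sensor drift | evidence) = 0.07161 / 0.30372 ≈ 0.236.

0.236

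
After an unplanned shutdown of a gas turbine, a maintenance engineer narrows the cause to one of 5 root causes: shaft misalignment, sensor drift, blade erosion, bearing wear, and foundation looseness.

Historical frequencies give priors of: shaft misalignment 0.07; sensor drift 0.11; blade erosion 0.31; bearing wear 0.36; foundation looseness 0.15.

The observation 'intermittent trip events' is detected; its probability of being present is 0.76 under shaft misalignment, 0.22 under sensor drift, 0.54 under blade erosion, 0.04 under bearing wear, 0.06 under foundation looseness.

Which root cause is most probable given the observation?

By Bayes' rule, the unnormalized weight for each hypothesis is prior × likelihood:
  shaft misalignment: 0.07 × 0.76 = 0.0532
  sensor drift: 0.11 × 0.22 = 0.0242
  blade erosion: 0.31 × 0.54 = 0.1674
  bearing wear: 0.36 × 0.04 = 0.0144
  foundation looseness: 0.15 × 0.06 = 0.009
Normalizing constant Z = 0.0532 + 0.0242 + 0.1674 + 0.0144 + 0.009 = 0.2682.
P(shaft misalignment | evidence) ≈ 0.0532 / 0.2682 ≈ 0.198
P(sensor drift | evidence) ≈ 0.0242 / 0.2682 ≈ 0.090
P(blade erosion | evidence) ≈ 0.1674 / 0.2682 ≈ 0.624
P(bearing wear | evidence) ≈ 0.0144 / 0.2682 ≈ 0.054
P(foundation looseness | evidence) ≈ 0.009 / 0.2682 ≈ 0.034
The largest is 0.624, so blade erosion is most probable.

blade erosion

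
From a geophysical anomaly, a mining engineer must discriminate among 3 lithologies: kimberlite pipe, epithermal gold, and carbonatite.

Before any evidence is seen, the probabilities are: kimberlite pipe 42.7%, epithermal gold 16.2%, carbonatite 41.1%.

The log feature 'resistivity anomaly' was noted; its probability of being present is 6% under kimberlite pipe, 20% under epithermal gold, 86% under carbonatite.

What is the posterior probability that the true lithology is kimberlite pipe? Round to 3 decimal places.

0.062

By Bayes' rule, the unnormalized weight for each hypothesis is prior × likelihood:
  kimberlite pipe: 0.427 × 0.06 = 0.02562
  epithermal gold: 0.162 × 0.20 = 0.0324
  carbonatite: 0.411 × 0.86 = 0.35346
The unnormalized weights sum to 0.41148.
P(kimberlite pipe | evidence) = 0.02562 / 0.41148 ≈ 0.062.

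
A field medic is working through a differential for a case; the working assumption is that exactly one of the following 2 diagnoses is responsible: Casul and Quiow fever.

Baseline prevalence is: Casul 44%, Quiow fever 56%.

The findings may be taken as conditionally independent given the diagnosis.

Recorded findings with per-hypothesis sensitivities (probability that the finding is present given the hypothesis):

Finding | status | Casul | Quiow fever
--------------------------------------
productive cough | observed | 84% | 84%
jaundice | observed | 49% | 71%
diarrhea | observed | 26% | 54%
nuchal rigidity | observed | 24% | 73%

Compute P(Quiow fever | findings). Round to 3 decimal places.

By Bayes' rule with conditional independence, the unnormalized weight for each hypothesis is prior × ∏ likelihoods:
  Casul: 0.44 × 0.84 × 0.49 × 0.26 × 0.24 = 0.011301
  Quiow fever: 0.56 × 0.84 × 0.71 × 0.54 × 0.73 = 0.13166
The unnormalized weights sum to 0.14296.
P(Quiow fever | evidence) = 0.13166 / 0.14296 ≈ 0.921.

0.921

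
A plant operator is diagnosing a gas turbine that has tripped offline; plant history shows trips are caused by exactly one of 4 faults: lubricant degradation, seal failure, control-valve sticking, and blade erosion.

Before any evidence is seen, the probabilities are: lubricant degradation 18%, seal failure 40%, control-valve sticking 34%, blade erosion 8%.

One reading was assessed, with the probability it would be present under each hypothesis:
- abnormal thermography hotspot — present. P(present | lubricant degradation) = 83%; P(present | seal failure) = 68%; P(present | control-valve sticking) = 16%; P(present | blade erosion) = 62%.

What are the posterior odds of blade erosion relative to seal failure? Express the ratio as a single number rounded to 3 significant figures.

Unnormalized posterior weight (prior times the reading likelihood) for each of the two hypotheses:
  blade erosion: 0.08 × 0.62 = 0.0496
  seal failure: 0.40 × 0.68 = 0.272
Posterior odds = 0.0496 / 0.272 ≈ 0.182.

0.182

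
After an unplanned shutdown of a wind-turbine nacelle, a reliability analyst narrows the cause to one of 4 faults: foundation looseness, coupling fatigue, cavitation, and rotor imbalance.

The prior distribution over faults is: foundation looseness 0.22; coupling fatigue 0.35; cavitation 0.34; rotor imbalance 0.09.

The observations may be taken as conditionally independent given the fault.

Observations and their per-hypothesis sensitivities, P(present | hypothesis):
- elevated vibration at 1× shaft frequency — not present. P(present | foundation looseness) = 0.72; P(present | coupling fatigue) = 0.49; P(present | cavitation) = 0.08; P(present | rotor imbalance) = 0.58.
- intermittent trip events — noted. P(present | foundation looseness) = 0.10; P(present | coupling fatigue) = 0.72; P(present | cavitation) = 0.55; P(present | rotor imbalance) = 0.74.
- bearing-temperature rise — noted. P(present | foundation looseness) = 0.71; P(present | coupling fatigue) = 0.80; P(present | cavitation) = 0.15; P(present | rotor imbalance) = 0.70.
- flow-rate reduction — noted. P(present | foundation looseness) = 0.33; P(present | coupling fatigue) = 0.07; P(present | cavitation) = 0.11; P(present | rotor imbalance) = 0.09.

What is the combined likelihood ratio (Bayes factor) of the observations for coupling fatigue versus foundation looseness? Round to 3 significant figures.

The Bayes factor is the ratio of the joint likelihoods of the evidence pattern under the two hypotheses (using 1 − P(present | H) for each absent observation).
  coupling fatigue: (1 − 0.49) × 0.72 × 0.80 × 0.07 = 0.020563
  foundation looseness: (1 − 0.72) × 0.10 × 0.71 × 0.33 = 0.0065604
Bayes factor = 0.020563 / 0.0065604 ≈ 3.13

3.13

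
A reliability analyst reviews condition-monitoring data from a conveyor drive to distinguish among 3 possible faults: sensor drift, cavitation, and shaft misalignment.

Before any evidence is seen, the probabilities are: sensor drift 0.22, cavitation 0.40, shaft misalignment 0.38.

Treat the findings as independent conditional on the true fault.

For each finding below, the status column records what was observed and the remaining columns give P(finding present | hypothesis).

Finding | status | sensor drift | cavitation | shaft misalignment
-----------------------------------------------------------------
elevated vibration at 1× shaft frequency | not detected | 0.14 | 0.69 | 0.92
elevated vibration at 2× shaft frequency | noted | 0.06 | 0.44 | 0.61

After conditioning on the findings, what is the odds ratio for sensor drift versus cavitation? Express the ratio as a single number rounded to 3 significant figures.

Posterior odds equal prior odds times the likelihood ratio; only the two competing hypotheses matter (using 1 − P(present | H) for each absent finding).
  sensor drift: 0.22 × (1 − 0.14) × 0.06 = 0.011352
  cavitation: 0.40 × (1 − 0.69) × 0.44 = 0.05456
Odds(sensor drift : cavitation) = 0.011352 / 0.05456 ≈ 0.208.

0.208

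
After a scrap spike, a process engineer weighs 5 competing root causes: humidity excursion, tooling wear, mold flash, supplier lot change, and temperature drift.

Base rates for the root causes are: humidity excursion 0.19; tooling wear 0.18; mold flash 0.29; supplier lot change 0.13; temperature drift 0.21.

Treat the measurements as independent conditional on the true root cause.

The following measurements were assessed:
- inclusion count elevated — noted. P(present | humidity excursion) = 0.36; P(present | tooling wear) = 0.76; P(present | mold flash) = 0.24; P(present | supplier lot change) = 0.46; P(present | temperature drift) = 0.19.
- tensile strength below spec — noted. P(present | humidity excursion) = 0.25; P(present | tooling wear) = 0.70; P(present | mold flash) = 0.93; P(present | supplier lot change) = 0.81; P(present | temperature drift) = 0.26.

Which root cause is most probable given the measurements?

tooling wear

By Bayes' rule with conditional independence, the unnormalized weight for each hypothesis is prior × ∏ likelihoods:
  humidity excursion: 0.19 × 0.36 × 0.25 = 0.0171
  tooling wear: 0.18 × 0.76 × 0.70 = 0.09576
  mold flash: 0.29 × 0.24 × 0.93 = 0.064728
  supplier lot change: 0.13 × 0.46 × 0.81 = 0.048438
  temperature drift: 0.21 × 0.19 × 0.26 = 0.010374
Marginal likelihood of the evidence = 0.2364.
P(humidity excursion | evidence) ≈ 0.0171 / 0.2364 ≈ 0.072
P(tooling wear | evidence) ≈ 0.09576 / 0.2364 ≈ 0.405
P(mold flash | evidence) ≈ 0.064728 / 0.2364 ≈ 0.274
P(supplier lot change | evidence) ≈ 0.048438 / 0.2364 ≈ 0.205
P(temperature drift | evidence) ≈ 0.010374 / 0.2364 ≈ 0.044
The largest is 0.405, so tooling wear is most probable.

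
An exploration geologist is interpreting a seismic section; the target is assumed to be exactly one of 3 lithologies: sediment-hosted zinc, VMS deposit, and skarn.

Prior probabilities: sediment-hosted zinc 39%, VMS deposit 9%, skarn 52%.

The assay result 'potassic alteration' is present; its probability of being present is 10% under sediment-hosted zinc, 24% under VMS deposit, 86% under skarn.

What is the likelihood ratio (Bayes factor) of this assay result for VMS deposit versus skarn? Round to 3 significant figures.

Likelihood of this assay result under each hypothesis:
  VMS deposit: 0.24
  skarn: 0.86
Bayes factor = 0.24 / 0.86 ≈ 0.279

0.279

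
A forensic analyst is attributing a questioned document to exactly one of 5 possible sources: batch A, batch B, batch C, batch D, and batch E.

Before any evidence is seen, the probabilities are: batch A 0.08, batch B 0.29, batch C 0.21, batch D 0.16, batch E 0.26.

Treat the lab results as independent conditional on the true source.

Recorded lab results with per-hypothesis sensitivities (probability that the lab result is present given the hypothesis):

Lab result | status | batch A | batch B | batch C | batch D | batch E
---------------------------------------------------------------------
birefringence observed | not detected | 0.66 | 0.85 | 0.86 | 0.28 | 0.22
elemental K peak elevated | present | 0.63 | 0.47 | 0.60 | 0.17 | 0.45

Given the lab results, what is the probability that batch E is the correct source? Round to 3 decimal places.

0.550

For each hypothesis, the unnormalized posterior weight is prior × product of the lab result likelihoods (using 1 − P(present | H) for each absent lab result):
  batch A: 0.08 × (1 − 0.66) × 0.63 = 0.017136
  batch B: 0.29 × (1 − 0.85) × 0.47 = 0.020445
  batch C: 0.21 × (1 − 0.86) × 0.60 = 0.01764
  batch D: 0.16 × (1 − 0.28) × 0.17 = 0.019584
  batch E: 0.26 × (1 − 0.22) × 0.45 = 0.09126
Marginal likelihood of the evidence = 0.16607.
P(batch E | evidence) = 0.09126 / 0.16607 ≈ 0.550.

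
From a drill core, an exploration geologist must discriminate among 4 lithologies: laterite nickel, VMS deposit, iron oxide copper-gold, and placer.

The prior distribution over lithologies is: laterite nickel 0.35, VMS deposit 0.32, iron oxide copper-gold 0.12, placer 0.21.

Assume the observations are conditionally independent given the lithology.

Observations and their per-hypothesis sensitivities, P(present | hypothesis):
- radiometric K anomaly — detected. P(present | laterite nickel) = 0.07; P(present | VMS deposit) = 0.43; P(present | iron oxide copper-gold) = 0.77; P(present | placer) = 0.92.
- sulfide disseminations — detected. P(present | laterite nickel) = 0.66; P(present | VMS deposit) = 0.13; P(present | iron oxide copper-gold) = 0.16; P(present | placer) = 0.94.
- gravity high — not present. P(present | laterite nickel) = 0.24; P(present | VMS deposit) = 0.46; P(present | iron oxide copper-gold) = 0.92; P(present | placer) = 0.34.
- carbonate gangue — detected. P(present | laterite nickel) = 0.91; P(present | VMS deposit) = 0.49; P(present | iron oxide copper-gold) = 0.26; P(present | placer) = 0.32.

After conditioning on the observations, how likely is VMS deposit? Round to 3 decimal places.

Multiply each prior by the joint likelihood of the evidence pattern (using 1 − P(present | H) for each absent observation):
  laterite nickel: 0.35 × 0.07 × 0.66 × (1 − 0.24) × 0.91 = 0.011183
  VMS deposit: 0.32 × 0.43 × 0.13 × (1 − 0.46) × 0.49 = 0.0047332
  iron oxide copper-gold: 0.12 × 0.77 × 0.16 × (1 − 0.92) × 0.26 = 0.00030751
  placer: 0.21 × 0.92 × 0.94 × (1 − 0.34) × 0.32 = 0.038356
Marginal likelihood of the evidence = 0.054579.
P(VMS deposit | evidence) = 0.0047332 / 0.054579 ≈ 0.087.

0.087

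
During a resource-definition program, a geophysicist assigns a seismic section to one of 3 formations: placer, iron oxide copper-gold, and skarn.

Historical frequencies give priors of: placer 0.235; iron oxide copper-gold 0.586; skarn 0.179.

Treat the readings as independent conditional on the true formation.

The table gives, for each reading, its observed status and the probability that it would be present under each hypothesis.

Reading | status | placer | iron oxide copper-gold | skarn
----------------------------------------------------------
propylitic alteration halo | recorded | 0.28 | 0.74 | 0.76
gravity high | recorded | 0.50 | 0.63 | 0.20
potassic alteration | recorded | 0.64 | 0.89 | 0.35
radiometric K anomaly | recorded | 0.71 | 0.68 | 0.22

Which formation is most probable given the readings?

iron oxide copper-gold

By Bayes' rule with conditional independence, the unnormalized weight for each hypothesis is prior × ∏ likelihoods:
  placer: 0.235 × 0.28 × 0.50 × 0.64 × 0.71 = 0.01495
  iron oxide copper-gold: 0.586 × 0.74 × 0.63 × 0.89 × 0.68 = 0.16534
  skarn: 0.179 × 0.76 × 0.20 × 0.35 × 0.22 = 0.002095
Normalizing constant Z = 0.01495 + 0.16534 + 0.002095 = 0.18238.
P(placer | evidence) ≈ 0.01495 / 0.18238 ≈ 0.082
P(iron oxide copper-gold | evidence) ≈ 0.16534 / 0.18238 ≈ 0.907
P(skarn | evidence) ≈ 0.002095 / 0.18238 ≈ 0.011
The largest is 0.907, so iron oxide copper-gold is most probable.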